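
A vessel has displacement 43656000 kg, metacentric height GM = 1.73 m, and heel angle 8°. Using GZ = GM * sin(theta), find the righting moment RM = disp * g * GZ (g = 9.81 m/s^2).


Formula: GZ = GM * sin(theta); RM = disp * g * GZ
Step 1 — GZ = 1.73 * sin(8°) = 1.73 * 0.139173 = 0.240769 m
Step 2 — RM = 43656000 * 9.81 * 0.240769 ≈ 103110000 N·m (5 s.f.)

103110000 N·m


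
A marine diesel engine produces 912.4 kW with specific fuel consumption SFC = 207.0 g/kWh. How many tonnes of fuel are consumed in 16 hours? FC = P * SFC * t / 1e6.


Formula: FC (tonnes) = P * SFC * t / 1,000,000
Step 1 — P * SFC * t = 912.4 * 207.0 * 16 = 3021868.8 g
Step 2 — FC (tonnes) = 3021868.8 / 1,000,000 ≈ 3.0219 tonnes (5 s.f.)

3.0219 tonnes


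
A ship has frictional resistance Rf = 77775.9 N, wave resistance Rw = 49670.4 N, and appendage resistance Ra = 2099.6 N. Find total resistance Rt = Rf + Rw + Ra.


Formula: Rt = Rf + Rw + Ra
Substituting: Rt = 77775.9 + 49670.4 + 2099.6
Result: Rt = 129545.9 N

129545.9 N


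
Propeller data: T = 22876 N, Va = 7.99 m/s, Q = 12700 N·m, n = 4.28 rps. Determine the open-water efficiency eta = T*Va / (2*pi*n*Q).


Formula: eta = T * Va / (2 * pi * n * Q)
Step 1 — numerator = T * Va = 22876 * 7.99 = 182779.24
Step 2 — 2 * pi * n = 2 * pi * 4.28 = 26.892033
Step 3 — denominator = 26.892033 * 12700 = 341528.82
Step 4 — eta = 182779.24 / 341528.82 ≈ 0.53518 (5 s.f.)

0.53518


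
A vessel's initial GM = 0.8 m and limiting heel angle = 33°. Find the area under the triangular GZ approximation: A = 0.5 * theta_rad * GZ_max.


Formula: GZ_max = GM * sin(theta); Area = 0.5 * theta_rad * GZ_max
Step 1 — GZ_max = 0.8 * sin(33°) = 0.8 * 0.544639 = 0.435711 m
Step 2 — theta_rad = 33 * pi/180 = 0.575959 rad
Step 3 — Area = 0.5 * 0.575959 * 0.435711 ≈ 0.12548 m·rad (5 s.f.)

0.12548 m·rad


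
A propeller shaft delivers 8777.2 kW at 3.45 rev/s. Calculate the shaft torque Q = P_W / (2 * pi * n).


Formula: Q = P_W / (2 * pi * n)
Step 1 — P_W = 8777.2 kW * 1000 = 8777200.0 W
Step 2 — 2 * pi * n = 2 * pi * 3.45 = 21.676989
Step 3 — Q = 8777200.0 / 21.676989 ≈ 404910 N·m (5 s.f.)

404910 N·m


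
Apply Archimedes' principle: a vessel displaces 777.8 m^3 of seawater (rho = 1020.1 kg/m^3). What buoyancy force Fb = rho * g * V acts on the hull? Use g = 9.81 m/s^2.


Formula: Fb = rho * g * V
Substituting: Fb = 1020.1 * 9.81 * 777.8
Intermediate: 1020.1 * 9.81 = 10007.181
Result: Fb = 10007.181 * 777.8 ≈ 7783600 N (5 s.f.)

7783600 N


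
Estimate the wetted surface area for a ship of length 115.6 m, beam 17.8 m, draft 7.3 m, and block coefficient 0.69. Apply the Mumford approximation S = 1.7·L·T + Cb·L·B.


Formula: S = 1.7*L*T + V/T with V = Cb*L*B*T, i.e. S = L * (1.7*T + Cb*B)
Step 1 — 1.7*T = 1.7 * 7.3 = 12.41 m
Step 2 — Cb*B = 0.69 * 17.8 = 12.282 m
Step 3 — 1.7*T + Cb*B = 12.41 + 12.282 = 24.692 m
Step 4 — S = 115.6 * 24.692 ≈ 2854.4 m^2 (5 s.f.)

2854.4 m^2


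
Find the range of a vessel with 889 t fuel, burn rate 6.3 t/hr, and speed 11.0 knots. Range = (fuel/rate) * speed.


Formula: endurance = fuel / rate; range = endurance * speed
Step 1 — endurance = 889 / 6.3 = 141.1111 hours
Step 2 — range = 141.1111 * 11.0 ≈ 1552.2 nautical miles (5 s.f.)

1552.2 NM


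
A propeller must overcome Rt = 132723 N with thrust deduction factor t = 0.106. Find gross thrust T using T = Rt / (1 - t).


Formula: T = Rt / (1 - t)
Step 1 — (1 - t) = 1 - 0.106 = 0.894
Step 2 — T = 132723 / 0.894 ≈ 148460 N (5 s.f.)

148460 N


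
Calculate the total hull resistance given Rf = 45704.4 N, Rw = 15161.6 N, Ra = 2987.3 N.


Formula: Rt = Rf + Rw + Ra
Substituting: Rt = 45704.4 + 15161.6 + 2987.3
Result: Rt = 63853.3 N

63853.3 N


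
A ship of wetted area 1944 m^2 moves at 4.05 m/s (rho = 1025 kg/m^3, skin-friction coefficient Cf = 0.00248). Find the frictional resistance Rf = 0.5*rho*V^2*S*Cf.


Formula: Rf = 0.5 * rho * V^2 * S * Cf
Step 1 — V^2 = 4.05^2 = 16.4025
Step 2 — 0.5 * rho * V^2 = 0.5 * 1025 * 16.4025 = 8406.28125
Step 3 — Rf = 8406.28125 * 1944 * 0.00248 ≈ 40528 N (5 s.f.)

40528 N


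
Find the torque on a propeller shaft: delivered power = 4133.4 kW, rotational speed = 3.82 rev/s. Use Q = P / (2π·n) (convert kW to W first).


Formula: Q = P_W / (2 * pi * n)
Step 1 — P_W = 4133.4 kW * 1000 = 4133400.0 W
Step 2 — 2 * pi * n = 2 * pi * 3.82 = 24.001768
Step 3 — Q = 4133400.0 / 24.001768 ≈ 172210 N·m (5 s.f.)

172210 N·m


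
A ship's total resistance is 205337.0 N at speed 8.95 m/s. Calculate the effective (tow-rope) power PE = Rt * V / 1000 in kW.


Formula: PE = Rt * V / 1000 (kW)
Step 1 — PE (W) = 205337.0 * 8.95 = 1837766.15 W
Step 2 — PE (kW) = 1837766.15 / 1000 ≈ 1837.8 kW (5 s.f.)

1837.8 kW


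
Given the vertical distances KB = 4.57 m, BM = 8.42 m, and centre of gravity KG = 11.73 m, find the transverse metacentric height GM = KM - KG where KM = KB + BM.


Formula: GM = KB + BM - KG
Step 1 — KM = KB + BM = 4.57 + 8.42 = 12.99 m
Step 2 — GM = KM - KG = 12.99 - 11.73 = 1.26 m

1.26 m


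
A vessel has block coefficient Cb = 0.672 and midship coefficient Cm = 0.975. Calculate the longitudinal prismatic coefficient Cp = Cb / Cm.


Formula: Cp = Cb / Cm
Substituting: Cp = 0.672 / 0.975
Result: Cp ≈ 0.68923 (5 s.f.)

0.68923


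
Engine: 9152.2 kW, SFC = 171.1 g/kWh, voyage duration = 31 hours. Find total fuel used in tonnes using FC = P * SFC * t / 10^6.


Formula: FC (tonnes) = P * SFC * t / 1,000,000
Step 1 — P * SFC * t = 9152.2 * 171.1 * 31 = 48544184.02 g
Step 2 — FC (tonnes) = 48544184.02 / 1,000,000 ≈ 48.544 tonnes (5 s.f.)

48.544 tonnes


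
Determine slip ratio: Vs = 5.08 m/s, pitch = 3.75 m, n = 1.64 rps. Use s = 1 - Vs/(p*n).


Formula: s = 1 - Vs / (p * n)
Step 1 — p * n = 3.75 * 1.64 = 6.15
Step 2 — Vs / (p*n) = 5.08 / 6.15 = 0.826016 (6 d.p.)
Step 3 — s = 1 - 0.826016 = 0.173984

0.173984


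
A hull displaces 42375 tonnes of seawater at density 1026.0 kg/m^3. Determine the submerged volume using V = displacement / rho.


Formula: V = mass / rho
Step 1 — convert tonnes to kg: 42375 t * 1000 = 42375000 kg
Step 2 — V = 42375000 / 1026.0 ≈ 41301 m^3 (5 s.f.)

41301 m^3


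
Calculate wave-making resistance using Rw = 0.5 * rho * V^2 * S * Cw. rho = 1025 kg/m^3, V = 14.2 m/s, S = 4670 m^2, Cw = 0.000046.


Formula: Rw = 0.5 * rho * V^2 * S * Cw
Step 1 — V^2 = 14.2^2 = 201.64
Step 2 — 0.5 * rho * V^2 = 0.5 * 1025 * 201.64 = 103340.5
Step 3 — Rw = 103340.5 * 4670 * 0.000046 ≈ 22200 N (5 s.f.)

22200 N


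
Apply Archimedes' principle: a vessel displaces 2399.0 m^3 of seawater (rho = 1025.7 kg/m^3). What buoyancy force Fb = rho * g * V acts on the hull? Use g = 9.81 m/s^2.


Formula: Fb = rho * g * V
Substituting: Fb = 1025.7 * 9.81 * 2399.0
Intermediate: 1025.7 * 9.81 = 10062.117
Result: Fb = 10062.117 * 2399.0 ≈ 24139000 N (5 s.f.)

24139000 N


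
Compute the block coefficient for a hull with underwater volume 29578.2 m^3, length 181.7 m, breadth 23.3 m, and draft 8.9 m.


Formula: Cb = V / (L * B * T)
Step 1 — L * B * T = 181.7 * 23.3 * 8.9 = 37679.129 m^3
Step 2 — Cb = 29578.2 / 37679.129 ≈ 0.78500 (5 s.f.)

0.78500


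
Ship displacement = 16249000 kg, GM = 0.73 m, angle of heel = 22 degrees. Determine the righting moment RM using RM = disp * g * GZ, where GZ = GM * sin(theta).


Formula: GZ = GM * sin(theta); RM = disp * g * GZ
Step 1 — GZ = 0.73 * sin(22°) = 0.73 * 0.374607 = 0.273463 m
Step 2 — RM = 16249000 * 9.81 * 0.273463 ≈ 43591000 N·m (5 s.f.)

43591000 N·m


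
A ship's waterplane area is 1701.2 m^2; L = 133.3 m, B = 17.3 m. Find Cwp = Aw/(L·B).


Formula: Cwp = Aw / (L * B)
Step 1 — L * B = 133.3 * 17.3 = 2306.09 m^2
Step 2 — Cwp = 1701.2 / 2306.09 ≈ 0.73770 (5 s.f.)

0.73770


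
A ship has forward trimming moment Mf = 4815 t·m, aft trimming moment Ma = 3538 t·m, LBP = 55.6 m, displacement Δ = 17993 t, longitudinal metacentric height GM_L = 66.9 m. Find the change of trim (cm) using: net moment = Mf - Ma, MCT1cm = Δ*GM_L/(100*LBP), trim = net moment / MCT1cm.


Formula: net trimming moment = Mf - Ma; MCT1cm = Δ*GM_L/(100*LBP); trim = net moment / MCT1cm
Step 1 — net trimming moment = 4815 - 3538 = 1277 t·m
Step 2 — MCT1cm = 17993 * 66.9 / (100 * 55.6) = 216.4985 t·m/cm
Step 3 — trim = 1277 / 216.4985 ≈ 5.8984 cm (5 s.f.)

5.8984 cm


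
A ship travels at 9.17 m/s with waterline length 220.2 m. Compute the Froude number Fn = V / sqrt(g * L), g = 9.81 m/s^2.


Formula: Fn = V / sqrt(g * L)
Step 1 — g * L = 9.81 * 220.2 = 2160.162
Step 2 — sqrt(g * L) = sqrt(2160.162) = 46.477543
Step 3 — Fn = 9.17 / 46.477543 ≈ 0.19730 (5 s.f.)

0.19730


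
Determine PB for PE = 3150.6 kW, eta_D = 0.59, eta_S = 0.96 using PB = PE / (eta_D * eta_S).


Formula: PB = PE / (eta_D * eta_S)
Step 1 — combined efficiency = eta_D * eta_S = 0.59 * 0.96 = 0.5664
Step 2 — PB = 3150.6 / 0.5664 ≈ 5562.5 kW (5 s.f.)

5562.5 kW


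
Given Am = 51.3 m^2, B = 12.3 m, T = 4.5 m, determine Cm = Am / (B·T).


Formula: Cm = Am / (B * T)
Step 1 — B * T = 12.3 * 4.5 = 55.35 m^2
Step 2 — Cm = 51.3 / 55.35 ≈ 0.92683 (5 s.f.)

0.92683


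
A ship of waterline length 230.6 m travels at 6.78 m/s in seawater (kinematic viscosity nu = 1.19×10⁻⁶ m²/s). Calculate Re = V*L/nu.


Formula: Re = V * L / nu
Step 1 — V * L = 6.78 * 230.6 = 1563.468 m^2/s
Step 2 — Re = 1563.468 / 1.19e-6 = 1.31e+09

1.31e+09


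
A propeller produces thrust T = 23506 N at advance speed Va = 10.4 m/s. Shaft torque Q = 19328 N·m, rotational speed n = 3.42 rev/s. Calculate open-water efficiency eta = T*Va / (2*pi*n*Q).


Formula: eta = T * Va / (2 * pi * n * Q)
Step 1 — numerator = T * Va = 23506 * 10.4 = 244462.4
Step 2 — 2 * pi * n = 2 * pi * 3.42 = 21.488494
Step 3 — denominator = 21.488494 * 19328 = 415329.61
Step 4 — eta = 244462.4 / 415329.61 ≈ 0.58860 (5 s.f.)

0.58860


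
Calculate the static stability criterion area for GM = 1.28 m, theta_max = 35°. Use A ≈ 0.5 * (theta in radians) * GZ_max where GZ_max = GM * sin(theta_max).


Formula: GZ_max = GM * sin(theta); Area = 0.5 * theta_rad * GZ_max
Step 1 — GZ_max = 1.28 * sin(35°) = 1.28 * 0.573576 = 0.734177 m
Step 2 — theta_rad = 35 * pi/180 = 0.610865 rad
Step 3 — Area = 0.5 * 0.610865 * 0.734177 ≈ 0.22424 m·rad (5 s.f.)

0.22424 m·rad


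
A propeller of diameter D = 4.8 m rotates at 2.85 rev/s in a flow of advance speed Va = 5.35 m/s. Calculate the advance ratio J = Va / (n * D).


Formula: J = Va / (n * D)
Step 1 — n * D = 2.85 * 4.8 = 13.68
Step 2 — J = 5.35 / 13.68 ≈ 0.39108 (5 s.f.)

0.39108


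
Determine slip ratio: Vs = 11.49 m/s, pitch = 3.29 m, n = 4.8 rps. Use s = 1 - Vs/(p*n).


Formula: s = 1 - Vs / (p * n)
Step 1 — p * n = 3.29 * 4.8 = 15.792
Step 2 — Vs / (p*n) = 11.49 / 15.792 = 0.727584 (6 d.p.)
Step 3 — s = 1 - 0.727584 = 0.272416

0.272416


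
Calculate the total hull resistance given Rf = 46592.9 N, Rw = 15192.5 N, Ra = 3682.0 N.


Formula: Rt = Rf + Rw + Ra
Substituting: Rt = 46592.9 + 15192.5 + 3682.0
Result: Rt = 65467.4 N

65467.4 N


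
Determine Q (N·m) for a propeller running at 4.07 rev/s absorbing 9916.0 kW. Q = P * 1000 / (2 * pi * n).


Formula: Q = P_W / (2 * pi * n)
Step 1 — P_W = 9916.0 kW * 1000 = 9916000.0 W
Step 2 — 2 * pi * n = 2 * pi * 4.07 = 25.572564
Step 3 — Q = 9916000.0 / 25.572564 ≈ 387760 N·m (5 s.f.)

387760 N·m


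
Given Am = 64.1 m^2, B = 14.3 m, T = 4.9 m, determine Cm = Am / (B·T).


Formula: Cm = Am / (B * T)
Step 1 — B * T = 14.3 * 4.9 = 70.07 m^2
Step 2 — Cm = 64.1 / 70.07 ≈ 0.91480 (5 s.f.)

0.91480


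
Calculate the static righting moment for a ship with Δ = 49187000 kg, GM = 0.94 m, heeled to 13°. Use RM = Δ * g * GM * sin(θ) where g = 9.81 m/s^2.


Formula: GZ = GM * sin(theta); RM = disp * g * GZ
Step 1 — GZ = 0.94 * sin(13°) = 0.94 * 0.224951 = 0.211454 m
Step 2 — RM = 49187000 * 9.81 * 0.211454 ≈ 102030000 N·m (5 s.f.)

102030000 N·m


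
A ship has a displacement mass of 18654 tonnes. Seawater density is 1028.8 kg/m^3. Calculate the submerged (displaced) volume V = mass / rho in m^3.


Formula: V = mass / rho
Step 1 — convert tonnes to kg: 18654 t * 1000 = 18654000 kg
Step 2 — V = 18654000 / 1028.8 ≈ 18132 m^3 (5 s.f.)

18132 m^3


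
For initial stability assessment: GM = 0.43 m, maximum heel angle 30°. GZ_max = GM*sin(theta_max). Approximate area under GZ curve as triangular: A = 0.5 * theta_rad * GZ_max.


Formula: GZ_max = GM * sin(theta); Area = 0.5 * theta_rad * GZ_max
Step 1 — GZ_max = 0.43 * sin(30°) = 0.43 * 0.5 = 0.215 m
Step 2 — theta_rad = 30 * pi/180 = 0.523599 rad
Step 3 — Area = 0.5 * 0.523599 * 0.215 ≈ 0.056287 m·rad (5 s.f.)

0.056287 m·rad


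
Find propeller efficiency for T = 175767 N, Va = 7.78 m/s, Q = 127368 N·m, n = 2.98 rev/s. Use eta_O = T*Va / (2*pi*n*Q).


Formula: eta = T * Va / (2 * pi * n * Q)
Step 1 — numerator = T * Va = 175767 * 7.78 = 1367467.26
Step 2 — 2 * pi * n = 2 * pi * 2.98 = 18.723892
Step 3 — denominator = 18.723892 * 127368 = 2384824.68
Step 4 — eta = 1367467.26 / 2384824.68 ≈ 0.57340 (5 s.f.)

0.57340


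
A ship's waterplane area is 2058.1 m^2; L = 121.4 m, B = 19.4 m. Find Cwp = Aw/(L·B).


Formula: Cwp = Aw / (L * B)
Step 1 — L * B = 121.4 * 19.4 = 2355.16 m^2
Step 2 — Cwp = 2058.1 / 2355.16 ≈ 0.87387 (5 s.f.)

0.87387


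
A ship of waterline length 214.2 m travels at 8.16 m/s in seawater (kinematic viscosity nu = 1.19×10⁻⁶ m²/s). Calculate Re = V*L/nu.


Formula: Re = V * L / nu
Step 1 — V * L = 8.16 * 214.2 = 1747.872 m^2/s
Step 2 — Re = 1747.872 / 1.19e-6 = 1.47e+09

1.47e+09


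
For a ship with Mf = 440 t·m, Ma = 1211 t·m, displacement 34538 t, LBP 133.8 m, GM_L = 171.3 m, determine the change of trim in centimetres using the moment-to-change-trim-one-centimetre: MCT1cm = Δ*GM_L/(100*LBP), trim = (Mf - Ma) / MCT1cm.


Formula: net trimming moment = Mf - Ma; MCT1cm = Δ*GM_L/(100*LBP); trim = net moment / MCT1cm
Step 1 — net trimming moment = 440 - 1211 = -771 t·m
Step 2 — MCT1cm = 34538 * 171.3 / (100 * 133.8) = 442.1793 t·m/cm
Step 3 — trim = -771 / 442.1793 ≈ -1.7436 cm (5 s.f.)

-1.7436 cm


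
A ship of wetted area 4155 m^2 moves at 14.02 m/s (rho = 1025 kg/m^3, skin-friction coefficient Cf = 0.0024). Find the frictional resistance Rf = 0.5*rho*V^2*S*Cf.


Formula: Rf = 0.5 * rho * V^2 * S * Cf
Step 1 — V^2 = 14.02^2 = 196.5604
Step 2 — 0.5 * rho * V^2 = 0.5 * 1025 * 196.5604 = 100737.205
Step 3 — Rf = 100737.205 * 4155 * 0.0024 ≈ 1004600 N (5 s.f.)

1004600 N


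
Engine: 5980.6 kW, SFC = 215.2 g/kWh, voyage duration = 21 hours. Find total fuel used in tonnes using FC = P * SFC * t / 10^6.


Formula: FC (tonnes) = P * SFC * t / 1,000,000
Step 1 — P * SFC * t = 5980.6 * 215.2 * 21 = 27027527.52 g
Step 2 — FC (tonnes) = 27027527.52 / 1,000,000 ≈ 27.028 tonnes (5 s.f.)

27.028 tonnes


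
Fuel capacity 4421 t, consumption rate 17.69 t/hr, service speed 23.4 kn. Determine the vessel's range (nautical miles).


Formula: endurance = fuel / rate; range = endurance * speed
Step 1 — endurance = 4421 / 17.69 = 249.9152 hours
Step 2 — range = 249.9152 * 23.4 ≈ 5848.0 nautical miles (5 s.f.)

5848.0 NM


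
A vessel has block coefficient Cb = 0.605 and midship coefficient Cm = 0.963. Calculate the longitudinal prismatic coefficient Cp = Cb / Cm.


Formula: Cp = Cb / Cm
Substituting: Cp = 0.605 / 0.963
Result: Cp ≈ 0.62825 (5 s.f.)

0.62825


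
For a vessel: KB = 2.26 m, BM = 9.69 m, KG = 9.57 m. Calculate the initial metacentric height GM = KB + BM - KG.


Formula: GM = KB + BM - KG
Step 1 — KM = KB + BM = 2.26 + 9.69 = 11.95 m
Step 2 — GM = KM - KG = 11.95 - 9.57 = 2.38 m

2.38 m


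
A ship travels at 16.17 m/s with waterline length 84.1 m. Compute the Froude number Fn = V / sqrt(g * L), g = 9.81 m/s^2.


Formula: Fn = V / sqrt(g * L)
Step 1 — g * L = 9.81 * 84.1 = 825.021
Step 2 — sqrt(g * L) = sqrt(825.021) = 28.723179
Step 3 — Fn = 16.17 / 28.723179 ≈ 0.56296 (5 s.f.)

0.56296


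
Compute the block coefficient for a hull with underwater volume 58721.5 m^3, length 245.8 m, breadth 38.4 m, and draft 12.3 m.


Formula: Cb = V / (L * B * T)
Step 1 — L * B * T = 245.8 * 38.4 * 12.3 = 116096.256 m^3
Step 2 — Cb = 58721.5 / 116096.256 ≈ 0.50580 (5 s.f.)

0.50580


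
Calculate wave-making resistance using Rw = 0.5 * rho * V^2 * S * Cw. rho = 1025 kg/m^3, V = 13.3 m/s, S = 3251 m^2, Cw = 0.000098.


Formula: Rw = 0.5 * rho * V^2 * S * Cw
Step 1 — V^2 = 13.3^2 = 176.89
Step 2 — 0.5 * rho * V^2 = 0.5 * 1025 * 176.89 = 90656.125
Step 3 — Rw = 90656.125 * 3251 * 0.000098 ≈ 28883 N (5 s.f.)

28883 N


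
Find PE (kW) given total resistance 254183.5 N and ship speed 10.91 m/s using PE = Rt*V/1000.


Formula: PE = Rt * V / 1000 (kW)
Step 1 — PE (W) = 254183.5 * 10.91 = 2773141.985 W
Step 2 — PE (kW) = 2773141.985 / 1000 ≈ 2773.1 kW (5 s.f.)

2773.1 kW


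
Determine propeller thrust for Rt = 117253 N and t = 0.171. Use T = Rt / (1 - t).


Formula: T = Rt / (1 - t)
Step 1 — (1 - t) = 1 - 0.171 = 0.829
Step 2 — T = 117253 / 0.829 ≈ 141440 N (5 s.f.)

141440 N


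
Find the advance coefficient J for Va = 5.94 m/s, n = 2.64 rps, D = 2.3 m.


Formula: J = Va / (n * D)
Step 1 — n * D = 2.64 * 2.3 = 6.072
Step 2 — J = 5.94 / 6.072 ≈ 0.97826 (5 s.f.)

0.97826


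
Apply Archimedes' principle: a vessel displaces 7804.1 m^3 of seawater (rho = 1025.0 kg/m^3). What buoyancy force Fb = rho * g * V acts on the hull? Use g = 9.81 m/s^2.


Formula: Fb = rho * g * V
Substituting: Fb = 1025.0 * 9.81 * 7804.1
Intermediate: 1025.0 * 9.81 = 10055.25
Result: Fb = 10055.25 * 7804.1 ≈ 78472000 N (5 s.f.)

78472000 N


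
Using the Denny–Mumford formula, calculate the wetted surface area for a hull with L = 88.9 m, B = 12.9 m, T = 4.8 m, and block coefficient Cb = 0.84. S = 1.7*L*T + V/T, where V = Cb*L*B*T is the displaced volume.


Formula: S = 1.7*L*T + V/T with V = Cb*L*B*T, i.e. S = L * (1.7*T + Cb*B)
Step 1 — 1.7*T = 1.7 * 4.8 = 8.16 m
Step 2 — Cb*B = 0.84 * 12.9 = 10.836 m
Step 3 — 1.7*T + Cb*B = 8.16 + 10.836 = 18.996 m
Step 4 — S = 88.9 * 18.996 ≈ 1688.7 m^2 (5 s.f.)

1688.7 m^2


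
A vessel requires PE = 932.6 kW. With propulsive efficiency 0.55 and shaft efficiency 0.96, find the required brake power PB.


Formula: PB = PE / (eta_D * eta_S)
Step 1 — combined efficiency = eta_D * eta_S = 0.55 * 0.96 = 0.528
Step 2 — PB = 932.6 / 0.528 ≈ 1766.3 kW (5 s.f.)

1766.3 kW


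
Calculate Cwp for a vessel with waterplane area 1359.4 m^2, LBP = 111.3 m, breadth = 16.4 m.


Formula: Cwp = Aw / (L * B)
Step 1 — L * B = 111.3 * 16.4 = 1825.32 m^2
Step 2 — Cwp = 1359.4 / 1825.32 ≈ 0.74475 (5 s.f.)

0.74475


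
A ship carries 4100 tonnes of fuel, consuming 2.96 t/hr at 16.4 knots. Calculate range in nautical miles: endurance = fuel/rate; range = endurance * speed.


Formula: endurance = fuel / rate; range = endurance * speed
Step 1 — endurance = 4100 / 2.96 = 1385.1351 hours
Step 2 — range = 1385.1351 * 16.4 ≈ 22716 nautical miles (5 s.f.)

22716 NM


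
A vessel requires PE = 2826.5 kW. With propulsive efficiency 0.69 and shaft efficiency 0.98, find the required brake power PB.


Formula: PB = PE / (eta_D * eta_S)
Step 1 — combined efficiency = eta_D * eta_S = 0.69 * 0.98 = 0.6762
Step 2 — PB = 2826.5 / 0.6762 ≈ 4180.0 kW (5 s.f.)

4180.0 kW


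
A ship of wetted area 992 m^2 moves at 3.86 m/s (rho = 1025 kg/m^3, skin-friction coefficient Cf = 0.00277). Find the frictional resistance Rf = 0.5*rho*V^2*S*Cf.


Formula: Rf = 0.5 * rho * V^2 * S * Cf
Step 1 — V^2 = 3.86^2 = 14.8996
Step 2 — 0.5 * rho * V^2 = 0.5 * 1025 * 14.8996 = 7636.045
Step 3 — Rf = 7636.045 * 992 * 0.00277 ≈ 20983 N (5 s.f.)

20983 N


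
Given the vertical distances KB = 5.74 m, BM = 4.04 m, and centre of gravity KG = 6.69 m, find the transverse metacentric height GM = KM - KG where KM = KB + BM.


Formula: GM = KB + BM - KG
Step 1 — KM = KB + BM = 5.74 + 4.04 = 9.78 m
Step 2 — GM = KM - KG = 9.78 - 6.69 = 3.09 m

3.09 m


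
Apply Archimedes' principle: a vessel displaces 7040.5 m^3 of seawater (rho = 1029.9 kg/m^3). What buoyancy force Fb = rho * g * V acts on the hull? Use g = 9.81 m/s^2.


Formula: Fb = rho * g * V
Substituting: Fb = 1029.9 * 9.81 * 7040.5
Intermediate: 1029.9 * 9.81 = 10103.319
Result: Fb = 10103.319 * 7040.5 ≈ 71132000 N (5 s.f.)

71132000 N


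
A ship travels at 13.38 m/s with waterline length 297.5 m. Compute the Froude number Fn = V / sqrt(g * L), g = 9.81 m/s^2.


Formula: Fn = V / sqrt(g * L)
Step 1 — g * L = 9.81 * 297.5 = 2918.475
Step 2 — sqrt(g * L) = sqrt(2918.475) = 54.022912
Step 3 — Fn = 13.38 / 54.022912 ≈ 0.24767 (5 s.f.)

0.24767


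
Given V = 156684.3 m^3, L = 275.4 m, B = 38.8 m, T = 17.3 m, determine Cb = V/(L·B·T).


Formula: Cb = V / (L * B * T)
Step 1 — L * B * T = 275.4 * 38.8 * 17.3 = 184859.496 m^3
Step 2 — Cb = 156684.3 / 184859.496 ≈ 0.84759 (5 s.f.)

0.84759


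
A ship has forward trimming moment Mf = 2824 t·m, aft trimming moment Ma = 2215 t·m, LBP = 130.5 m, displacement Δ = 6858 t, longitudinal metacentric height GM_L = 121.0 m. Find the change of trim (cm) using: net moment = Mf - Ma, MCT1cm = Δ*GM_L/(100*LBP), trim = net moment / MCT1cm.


Formula: net trimming moment = Mf - Ma; MCT1cm = Δ*GM_L/(100*LBP); trim = net moment / MCT1cm
Step 1 — net trimming moment = 2824 - 2215 = 609 t·m
Step 2 — MCT1cm = 6858 * 121.0 / (100 * 130.5) = 63.5876 t·m/cm
Step 3 — trim = 609 / 63.5876 ≈ 9.5773 cm (5 s.f.)

9.5773 cm


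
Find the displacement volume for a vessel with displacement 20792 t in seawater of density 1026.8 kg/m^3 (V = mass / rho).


Formula: V = mass / rho
Step 1 — convert tonnes to kg: 20792 t * 1000 = 20792000 kg
Step 2 — V = 20792000 / 1026.8 ≈ 20249 m^3 (5 s.f.)

20249 m^3


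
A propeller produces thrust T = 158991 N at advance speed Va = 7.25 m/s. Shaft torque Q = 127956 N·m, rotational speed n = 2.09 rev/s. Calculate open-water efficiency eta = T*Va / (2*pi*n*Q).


Formula: eta = T * Va / (2 * pi * n * Q)
Step 1 — numerator = T * Va = 158991 * 7.25 = 1152684.75
Step 2 — 2 * pi * n = 2 * pi * 2.09 = 13.131857
Step 3 — denominator = 13.131857 * 127956 = 1680299.89
Step 4 — eta = 1152684.75 / 1680299.89 ≈ 0.68600 (5 s.f.)

0.68600


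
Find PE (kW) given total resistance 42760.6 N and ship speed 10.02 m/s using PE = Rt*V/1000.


Formula: PE = Rt * V / 1000 (kW)
Step 1 — PE (W) = 42760.6 * 10.02 = 428461.212 W
Step 2 — PE (kW) = 428461.212 / 1000 ≈ 428.46 kW (5 s.f.)

428.46 kW


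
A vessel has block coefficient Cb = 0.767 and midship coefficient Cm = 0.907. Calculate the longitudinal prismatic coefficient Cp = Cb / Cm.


Formula: Cp = Cb / Cm
Substituting: Cp = 0.767 / 0.907
Result: Cp ≈ 0.84564 (5 s.f.)

0.84564


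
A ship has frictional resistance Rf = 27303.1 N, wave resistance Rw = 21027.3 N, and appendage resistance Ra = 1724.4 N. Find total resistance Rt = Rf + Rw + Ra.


Formula: Rt = Rf + Rw + Ra
Substituting: Rt = 27303.1 + 21027.3 + 1724.4
Result: Rt = 50054.8 N

50054.8 N


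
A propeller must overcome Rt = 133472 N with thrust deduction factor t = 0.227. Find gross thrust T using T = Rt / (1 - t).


Formula: T = Rt / (1 - t)
Step 1 — (1 - t) = 1 - 0.227 = 0.773
Step 2 — T = 133472 / 0.773 ≈ 172670 N (5 s.f.)

172670 N


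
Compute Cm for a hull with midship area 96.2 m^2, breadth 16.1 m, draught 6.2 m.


Formula: Cm = Am / (B * T)
Step 1 — B * T = 16.1 * 6.2 = 99.82 m^2
Step 2 — Cm = 96.2 / 99.82 ≈ 0.96373 (5 s.f.)

0.96373


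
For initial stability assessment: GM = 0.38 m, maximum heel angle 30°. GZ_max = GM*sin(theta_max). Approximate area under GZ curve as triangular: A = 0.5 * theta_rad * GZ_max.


Formula: GZ_max = GM * sin(theta); Area = 0.5 * theta_rad * GZ_max
Step 1 — GZ_max = 0.38 * sin(30°) = 0.38 * 0.5 = 0.19 m
Step 2 — theta_rad = 30 * pi/180 = 0.523599 rad
Step 3 — Area = 0.5 * 0.523599 * 0.19 ≈ 0.049742 m·rad (5 s.f.)

0.049742 m·rad


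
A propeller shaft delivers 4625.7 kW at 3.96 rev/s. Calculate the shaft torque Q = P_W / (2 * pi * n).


Formula: Q = P_W / (2 * pi * n)
Step 1 — P_W = 4625.7 kW * 1000 = 4625700.0 W
Step 2 — 2 * pi * n = 2 * pi * 3.96 = 24.881414
Step 3 — Q = 4625700.0 / 24.881414 ≈ 185910 N·m (5 s.f.)

185910 N·m


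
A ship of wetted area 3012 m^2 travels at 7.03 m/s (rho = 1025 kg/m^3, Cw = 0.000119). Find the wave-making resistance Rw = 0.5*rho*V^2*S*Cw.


Formula: Rw = 0.5 * rho * V^2 * S * Cw
Step 1 — V^2 = 7.03^2 = 49.4209
Step 2 — 0.5 * rho * V^2 = 0.5 * 1025 * 49.4209 = 25328.21125
Step 3 — Rw = 25328.21125 * 3012 * 0.000119 ≈ 9078.3 N (5 s.f.)

9078.3 N


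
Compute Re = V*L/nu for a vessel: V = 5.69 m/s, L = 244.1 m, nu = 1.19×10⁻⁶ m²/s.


Formula: Re = V * L / nu
Step 1 — V * L = 5.69 * 244.1 = 1388.929 m^2/s
Step 2 — Re = 1388.929 / 1.19e-6 = 1.17e+09

1.17e+09


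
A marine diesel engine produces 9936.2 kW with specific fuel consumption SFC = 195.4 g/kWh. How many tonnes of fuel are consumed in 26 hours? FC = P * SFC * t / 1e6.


Formula: FC (tonnes) = P * SFC * t / 1,000,000
Step 1 — P * SFC * t = 9936.2 * 195.4 * 26 = 50479870.48 g
Step 2 — FC (tonnes) = 50479870.48 / 1,000,000 ≈ 50.480 tonnes (5 s.f.)

50.480 tonnes


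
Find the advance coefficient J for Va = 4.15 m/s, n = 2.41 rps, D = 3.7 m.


Formula: J = Va / (n * D)
Step 1 — n * D = 2.41 * 3.7 = 8.917
Step 2 — J = 4.15 / 8.917 ≈ 0.46540 (5 s.f.)

0.46540


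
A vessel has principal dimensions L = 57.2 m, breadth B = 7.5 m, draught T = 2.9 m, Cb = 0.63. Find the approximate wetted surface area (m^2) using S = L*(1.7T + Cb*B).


Formula: S = 1.7*L*T + V/T with V = Cb*L*B*T, i.e. S = L * (1.7*T + Cb*B)
Step 1 — 1.7*T = 1.7 * 2.9 = 4.93 m
Step 2 — Cb*B = 0.63 * 7.5 = 4.725 m
Step 3 — 1.7*T + Cb*B = 4.93 + 4.725 = 9.655 m
Step 4 — S = 57.2 * 9.655 ≈ 552.27 m^2 (5 s.f.)

552.27 m^2


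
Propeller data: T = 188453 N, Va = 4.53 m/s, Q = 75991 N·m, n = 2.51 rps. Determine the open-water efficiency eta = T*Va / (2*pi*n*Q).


Formula: eta = T * Va / (2 * pi * n * Q)
Step 1 — numerator = T * Va = 188453 * 4.53 = 853692.09
Step 2 — 2 * pi * n = 2 * pi * 2.51 = 15.770795
Step 3 — denominator = 15.770795 * 75991 = 1198438.48
Step 4 — eta = 853692.09 / 1198438.48 ≈ 0.71234 (5 s.f.)

0.71234


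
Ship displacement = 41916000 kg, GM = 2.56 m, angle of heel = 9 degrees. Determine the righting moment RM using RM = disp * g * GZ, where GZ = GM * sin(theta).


Formula: GZ = GM * sin(theta); RM = disp * g * GZ
Step 1 — GZ = 2.56 * sin(9°) = 2.56 * 0.156434 = 0.400471 m
Step 2 — RM = 41916000 * 9.81 * 0.400471 ≈ 164670000 N·m (5 s.f.)

164670000 N·m


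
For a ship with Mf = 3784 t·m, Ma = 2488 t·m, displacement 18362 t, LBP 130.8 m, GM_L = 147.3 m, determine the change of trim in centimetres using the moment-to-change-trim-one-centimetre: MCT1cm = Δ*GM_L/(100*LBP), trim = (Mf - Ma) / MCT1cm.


Formula: net trimming moment = Mf - Ma; MCT1cm = Δ*GM_L/(100*LBP); trim = net moment / MCT1cm
Step 1 — net trimming moment = 3784 - 2488 = 1296 t·m
Step 2 — MCT1cm = 18362 * 147.3 / (100 * 130.8) = 206.7831 t·m/cm
Step 3 — trim = 1296 / 206.7831 ≈ 6.2674 cm (5 s.f.)

6.2674 cm


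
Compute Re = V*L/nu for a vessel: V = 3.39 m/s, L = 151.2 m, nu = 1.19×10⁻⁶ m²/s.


Formula: Re = V * L / nu
Step 1 — V * L = 3.39 * 151.2 = 512.568 m^2/s
Step 2 — Re = 512.568 / 1.19e-6 = 4.31e+08

4.31e+08


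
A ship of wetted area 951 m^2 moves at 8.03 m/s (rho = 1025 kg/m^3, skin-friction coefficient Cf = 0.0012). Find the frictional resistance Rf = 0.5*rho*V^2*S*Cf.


Formula: Rf = 0.5 * rho * V^2 * S * Cf
Step 1 — V^2 = 8.03^2 = 64.4809
Step 2 — 0.5 * rho * V^2 = 0.5 * 1025 * 64.4809 = 33046.46125
Step 3 — Rf = 33046.46125 * 951 * 0.0012 ≈ 37713 N (5 s.f.)

37713 N


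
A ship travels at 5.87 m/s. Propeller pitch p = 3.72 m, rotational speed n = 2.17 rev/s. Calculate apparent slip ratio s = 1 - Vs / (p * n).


Formula: s = 1 - Vs / (p * n)
Step 1 — p * n = 3.72 * 2.17 = 8.0724
Step 2 — Vs / (p*n) = 5.87 / 8.0724 = 0.727169 (6 d.p.)
Step 3 — s = 1 - 0.727169 = 0.272831

0.272831


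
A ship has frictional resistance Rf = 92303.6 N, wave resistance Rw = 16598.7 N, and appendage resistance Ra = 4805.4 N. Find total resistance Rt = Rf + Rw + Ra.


Formula: Rt = Rf + Rw + Ra
Substituting: Rt = 92303.6 + 16598.7 + 4805.4
Result: Rt = 113707.7 N

113707.7 N


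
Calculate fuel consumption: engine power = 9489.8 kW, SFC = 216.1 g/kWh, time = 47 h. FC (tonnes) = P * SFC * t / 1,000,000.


Formula: FC (tonnes) = P * SFC * t / 1,000,000
Step 1 — P * SFC * t = 9489.8 * 216.1 * 47 = 96385051.66 g
Step 2 — FC (tonnes) = 96385051.66 / 1,000,000 ≈ 96.385 tonnes (5 s.f.)

96.385 tonnes


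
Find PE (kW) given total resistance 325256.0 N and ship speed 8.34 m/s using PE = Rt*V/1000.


Formula: PE = Rt * V / 1000 (kW)
Step 1 — PE (W) = 325256.0 * 8.34 = 2712635.04 W
Step 2 — PE (kW) = 2712635.04 / 1000 ≈ 2712.6 kW (5 s.f.)

2712.6 kW


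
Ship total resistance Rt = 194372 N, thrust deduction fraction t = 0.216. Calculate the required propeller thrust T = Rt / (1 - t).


Formula: T = Rt / (1 - t)
Step 1 — (1 - t) = 1 - 0.216 = 0.784
Step 2 — T = 194372 / 0.784 ≈ 247920 N (5 s.f.)

247920 N


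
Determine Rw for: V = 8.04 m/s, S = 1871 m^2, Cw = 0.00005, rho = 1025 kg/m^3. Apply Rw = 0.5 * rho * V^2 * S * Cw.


Formula: Rw = 0.5 * rho * V^2 * S * Cw
Step 1 — V^2 = 8.04^2 = 64.6416
Step 2 — 0.5 * rho * V^2 = 0.5 * 1025 * 64.6416 = 33128.82
Step 3 — Rw = 33128.82 * 1871 * 0.00005 ≈ 3099.2 N (5 s.f.)

3099.2 N


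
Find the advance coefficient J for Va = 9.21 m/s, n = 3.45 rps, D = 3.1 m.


Formula: J = Va / (n * D)
Step 1 — n * D = 3.45 * 3.1 = 10.695
Step 2 — J = 9.21 / 10.695 ≈ 0.86115 (5 s.f.)

0.86115


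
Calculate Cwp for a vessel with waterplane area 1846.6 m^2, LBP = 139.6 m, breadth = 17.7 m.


Formula: Cwp = Aw / (L * B)
Step 1 — L * B = 139.6 * 17.7 = 2470.92 m^2
Step 2 — Cwp = 1846.6 / 2470.92 ≈ 0.74733 (5 s.f.)

0.74733


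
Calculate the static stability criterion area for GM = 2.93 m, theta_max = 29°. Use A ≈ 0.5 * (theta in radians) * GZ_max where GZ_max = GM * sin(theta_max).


Formula: GZ_max = GM * sin(theta); Area = 0.5 * theta_rad * GZ_max
Step 1 — GZ_max = 2.93 * sin(29°) = 2.93 * 0.48481 = 1.420493 m
Step 2 — theta_rad = 29 * pi/180 = 0.506145 rad
Step 3 — Area = 0.5 * 0.506145 * 1.420493 ≈ 0.35949 m·rad (5 s.f.)

0.35949 m·rad


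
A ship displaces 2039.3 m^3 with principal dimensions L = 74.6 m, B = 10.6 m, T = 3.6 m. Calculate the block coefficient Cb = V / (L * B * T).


Formula: Cb = V / (L * B * T)
Step 1 — L * B * T = 74.6 * 10.6 * 3.6 = 2846.736 m^3
Step 2 — Cb = 2039.3 / 2846.736 ≈ 0.71636 (5 s.f.)

0.71636


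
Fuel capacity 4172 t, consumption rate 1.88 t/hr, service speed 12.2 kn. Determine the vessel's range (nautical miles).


Formula: endurance = fuel / rate; range = endurance * speed
Step 1 — endurance = 4172 / 1.88 = 2219.1489 hours
Step 2 — range = 2219.1489 * 12.2 ≈ 27074 nautical miles (5 s.f.)

27074 NM


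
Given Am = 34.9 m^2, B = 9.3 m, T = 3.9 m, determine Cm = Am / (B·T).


Formula: Cm = Am / (B * T)
Step 1 — B * T = 9.3 * 3.9 = 36.27 m^2
Step 2 — Cm = 34.9 / 36.27 ≈ 0.96223 (5 s.f.)

0.96223


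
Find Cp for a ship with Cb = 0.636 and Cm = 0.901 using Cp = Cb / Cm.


Formula: Cp = Cb / Cm
Substituting: Cp = 0.636 / 0.901
Result: Cp ≈ 0.70588 (5 s.f.)

0.70588


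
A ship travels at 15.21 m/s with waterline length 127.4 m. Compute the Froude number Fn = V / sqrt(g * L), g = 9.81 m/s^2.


Formula: Fn = V / sqrt(g * L)
Step 1 — g * L = 9.81 * 127.4 = 1249.794
Step 2 — sqrt(g * L) = sqrt(1249.794) = 35.352426
Step 3 — Fn = 15.21 / 35.352426 ≈ 0.43024 (5 s.f.)

0.43024


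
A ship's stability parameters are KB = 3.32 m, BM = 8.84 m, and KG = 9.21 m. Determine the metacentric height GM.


Formula: GM = KB + BM - KG
Step 1 — KM = KB + BM = 3.32 + 8.84 = 12.16 m
Step 2 — GM = KM - KG = 12.16 - 9.21 = 2.95 m

2.95 m


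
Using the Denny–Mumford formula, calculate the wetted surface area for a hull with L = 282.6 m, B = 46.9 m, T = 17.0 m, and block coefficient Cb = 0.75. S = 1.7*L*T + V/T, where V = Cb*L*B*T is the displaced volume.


Formula: S = 1.7*L*T + V/T with V = Cb*L*B*T, i.e. S = L * (1.7*T + Cb*B)
Step 1 — 1.7*T = 1.7 * 17.0 = 28.9 m
Step 2 — Cb*B = 0.75 * 46.9 = 35.175 m
Step 3 — 1.7*T + Cb*B = 28.9 + 35.175 = 64.075 m
Step 4 — S = 282.6 * 64.075 ≈ 18108 m^2 (5 s.f.)

18108 m^2


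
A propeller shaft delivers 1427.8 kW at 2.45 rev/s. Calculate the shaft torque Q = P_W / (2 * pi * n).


Formula: Q = P_W / (2 * pi * n)
Step 1 — P_W = 1427.8 kW * 1000 = 1427800.0 W
Step 2 — 2 * pi * n = 2 * pi * 2.45 = 15.393804
Step 3 — Q = 1427800.0 / 15.393804 ≈ 92752 N·m (5 s.f.)

92752 N·m


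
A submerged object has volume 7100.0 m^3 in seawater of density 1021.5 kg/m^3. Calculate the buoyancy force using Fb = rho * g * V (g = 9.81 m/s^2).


Formula: Fb = rho * g * V
Substituting: Fb = 1021.5 * 9.81 * 7100.0
Intermediate: 1021.5 * 9.81 = 10020.915
Result: Fb = 10020.915 * 7100.0 ≈ 71148000 N (5 s.f.)

71148000 N


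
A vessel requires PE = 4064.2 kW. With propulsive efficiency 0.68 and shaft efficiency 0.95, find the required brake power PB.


Formula: PB = PE / (eta_D * eta_S)
Step 1 — combined efficiency = eta_D * eta_S = 0.68 * 0.95 = 0.646
Step 2 — PB = 4064.2 / 0.646 ≈ 6291.3 kW (5 s.f.)

6291.3 kW


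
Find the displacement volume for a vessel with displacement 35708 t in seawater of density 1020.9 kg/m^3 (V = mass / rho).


Formula: V = mass / rho
Step 1 — convert tonnes to kg: 35708 t * 1000 = 35708000 kg
Step 2 — V = 35708000 / 1020.9 ≈ 34977 m^3 (5 s.f.)

34977 m^3


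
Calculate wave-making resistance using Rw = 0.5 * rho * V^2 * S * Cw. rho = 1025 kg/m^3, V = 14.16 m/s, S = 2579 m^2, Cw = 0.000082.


Formula: Rw = 0.5 * rho * V^2 * S * Cw
Step 1 — V^2 = 14.16^2 = 200.5056
Step 2 — 0.5 * rho * V^2 = 0.5 * 1025 * 200.5056 = 102759.12
Step 3 — Rw = 102759.12 * 2579 * 0.000082 ≈ 21731 N (5 s.f.)

21731 N


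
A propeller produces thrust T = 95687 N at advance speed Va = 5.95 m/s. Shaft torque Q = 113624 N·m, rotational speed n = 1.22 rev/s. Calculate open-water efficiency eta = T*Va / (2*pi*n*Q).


Formula: eta = T * Va / (2 * pi * n * Q)
Step 1 — numerator = T * Va = 95687 * 5.95 = 569337.65
Step 2 — 2 * pi * n = 2 * pi * 1.22 = 7.665486
Step 3 — denominator = 7.665486 * 113624 = 870983.18
Step 4 — eta = 569337.65 / 870983.18 ≈ 0.65367 (5 s.f.)

0.65367


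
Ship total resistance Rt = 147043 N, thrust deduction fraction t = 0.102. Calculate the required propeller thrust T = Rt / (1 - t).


Formula: T = Rt / (1 - t)
Step 1 — (1 - t) = 1 - 0.102 = 0.898
Step 2 — T = 147043 / 0.898 ≈ 163740 N (5 s.f.)

163740 N


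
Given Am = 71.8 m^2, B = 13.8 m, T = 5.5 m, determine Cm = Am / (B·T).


Formula: Cm = Am / (B * T)
Step 1 — B * T = 13.8 * 5.5 = 75.9 m^2
Step 2 — Cm = 71.8 / 75.9 ≈ 0.94598 (5 s.f.)

0.94598


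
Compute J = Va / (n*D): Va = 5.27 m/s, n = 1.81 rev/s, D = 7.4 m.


Formula: J = Va / (n * D)
Step 1 — n * D = 1.81 * 7.4 = 13.394
Step 2 — J = 5.27 / 13.394 ≈ 0.39346 (5 s.f.)

0.39346


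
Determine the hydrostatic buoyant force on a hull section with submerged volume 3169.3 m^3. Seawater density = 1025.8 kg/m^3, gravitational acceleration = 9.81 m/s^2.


Formula: Fb = rho * g * V
Substituting: Fb = 1025.8 * 9.81 * 3169.3
Intermediate: 1025.8 * 9.81 = 10063.098
Result: Fb = 10063.098 * 3169.3 ≈ 31893000 N (5 s.f.)

31893000 N


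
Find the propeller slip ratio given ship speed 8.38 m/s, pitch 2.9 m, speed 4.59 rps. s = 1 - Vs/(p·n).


Formula: s = 1 - Vs / (p * n)
Step 1 — p * n = 2.9 * 4.59 = 13.311
Step 2 — Vs / (p*n) = 8.38 / 13.311 = 0.629555 (6 d.p.)
Step 3 — s = 1 - 0.629555 = 0.370445

0.370445


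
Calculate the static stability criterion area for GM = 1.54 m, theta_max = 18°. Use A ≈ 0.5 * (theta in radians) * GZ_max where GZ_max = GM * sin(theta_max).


Formula: GZ_max = GM * sin(theta); Area = 0.5 * theta_rad * GZ_max
Step 1 — GZ_max = 1.54 * sin(18°) = 1.54 * 0.309017 = 0.475886 m
Step 2 — theta_rad = 18 * pi/180 = 0.314159 rad
Step 3 — Area = 0.5 * 0.314159 * 0.475886 ≈ 0.074752 m·rad (5 s.f.)

0.074752 m·rad


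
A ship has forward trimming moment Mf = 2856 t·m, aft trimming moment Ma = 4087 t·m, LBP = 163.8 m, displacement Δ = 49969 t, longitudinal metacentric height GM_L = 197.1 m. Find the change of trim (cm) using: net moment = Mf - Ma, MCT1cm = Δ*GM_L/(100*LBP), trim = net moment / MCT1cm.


Formula: net trimming moment = Mf - Ma; MCT1cm = Δ*GM_L/(100*LBP); trim = net moment / MCT1cm
Step 1 — net trimming moment = 2856 - 4087 = -1231 t·m
Step 2 — MCT1cm = 49969 * 197.1 / (100 * 163.8) = 601.2753 t·m/cm
Step 3 — trim = -1231 / 601.2753 ≈ -2.0473 cm (5 s.f.)

-2.0473 cm


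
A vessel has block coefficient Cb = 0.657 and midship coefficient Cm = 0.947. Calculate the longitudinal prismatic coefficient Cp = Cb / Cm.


Formula: Cp = Cb / Cm
Substituting: Cp = 0.657 / 0.947
Result: Cp ≈ 0.69377 (5 s.f.)

0.69377


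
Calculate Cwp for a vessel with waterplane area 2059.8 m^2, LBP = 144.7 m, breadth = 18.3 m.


Formula: Cwp = Aw / (L * B)
Step 1 — L * B = 144.7 * 18.3 = 2648.01 m^2
Step 2 — Cwp = 2059.8 / 2648.01 ≈ 0.77787 (5 s.f.)

0.77787


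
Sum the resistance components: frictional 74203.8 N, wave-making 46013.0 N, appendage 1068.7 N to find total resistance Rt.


Formula: Rt = Rf + Rw + Ra
Substituting: Rt = 74203.8 + 46013.0 + 1068.7
Result: Rt = 121285.5 N

121285.5 N


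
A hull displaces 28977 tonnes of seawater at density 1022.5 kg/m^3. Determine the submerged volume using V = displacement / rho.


Formula: V = mass / rho
Step 1 — convert tonnes to kg: 28977 t * 1000 = 28977000 kg
Step 2 — V = 28977000 / 1022.5 ≈ 28339 m^3 (5 s.f.)

28339 m^3


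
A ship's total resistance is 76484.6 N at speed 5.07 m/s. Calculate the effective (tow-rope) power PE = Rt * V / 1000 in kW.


Formula: PE = Rt * V / 1000 (kW)
Step 1 — PE (W) = 76484.6 * 5.07 = 387776.922 W
Step 2 — PE (kW) = 387776.922 / 1000 ≈ 387.78 kW (5 s.f.)

387.78 kW


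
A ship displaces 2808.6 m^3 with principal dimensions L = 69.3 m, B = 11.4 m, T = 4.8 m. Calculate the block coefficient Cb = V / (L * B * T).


Formula: Cb = V / (L * B * T)
Step 1 — L * B * T = 69.3 * 11.4 * 4.8 = 3792.096 m^3
Step 2 — Cb = 2808.6 / 3792.096 ≈ 0.74065 (5 s.f.)

0.74065


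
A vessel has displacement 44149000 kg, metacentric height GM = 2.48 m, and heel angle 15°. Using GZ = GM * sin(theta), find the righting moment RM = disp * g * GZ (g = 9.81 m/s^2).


Formula: GZ = GM * sin(theta); RM = disp * g * GZ
Step 1 — GZ = 2.48 * sin(15°) = 2.48 * 0.258819 = 0.641871 m
Step 2 — RM = 44149000 * 9.81 * 0.641871 ≈ 278000000 N·m (5 s.f.)

278000000 N·m


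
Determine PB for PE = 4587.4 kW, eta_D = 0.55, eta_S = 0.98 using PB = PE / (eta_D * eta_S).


Formula: PB = PE / (eta_D * eta_S)
Step 1 — combined efficiency = eta_D * eta_S = 0.55 * 0.98 = 0.539
Step 2 — PB = 4587.4 / 0.539 ≈ 8510.9 kW (5 s.f.)

8510.9 kW


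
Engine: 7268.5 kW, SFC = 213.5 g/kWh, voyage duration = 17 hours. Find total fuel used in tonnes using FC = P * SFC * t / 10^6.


Formula: FC (tonnes) = P * SFC * t / 1,000,000
Step 1 — P * SFC * t = 7268.5 * 213.5 * 17 = 26381020.75 g
Step 2 — FC (tonnes) = 26381020.75 / 1,000,000 ≈ 26.381 tonnes (5 s.f.)

26.381 tonnes
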